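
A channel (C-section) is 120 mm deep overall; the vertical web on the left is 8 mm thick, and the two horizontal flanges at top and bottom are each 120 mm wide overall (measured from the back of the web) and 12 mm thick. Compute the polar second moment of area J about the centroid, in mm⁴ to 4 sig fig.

J ≈ 1.438 × 10⁷ mm⁴

Split into non-overlapping primitives; take the origin at the lower-left of the bounding box.
Web: 8 × 120, A = 960 mm², y = 60 mm, Ī = 1 152 000 mm⁴.
Top flange (beyond web): 112 × 12, A = 1 344 mm², y = 114 mm, Ī = 16 128 mm⁴.
Bottom flange (beyond web): 112 × 12, A = 1 344 mm², y = 6 mm, Ī = 16 128 mm⁴.
By symmetry the centroid is at mid-height, ȳ = 60 mm.
Transfer each piece to the centroidal x-axis using Ī + A·d² with d = y − 60:
  web: d = 0 mm → contributes +1 152 000 mm⁴
  top flange (beyond web): d = 54 mm → contributes +3 935 232 mm⁴
  bottom flange (beyond web): d = -54 mm → contributes +3 935 232 mm⁴
Total I = 9 022 464 mm⁴.
For the y-axis: x̄ = 48.2105 mm.
Repeating about the centroidal y-axis gives I_y = 5 361 502 mm⁴.
Polar second moment: J = I_x + I_y = 14 383 966 mm⁴.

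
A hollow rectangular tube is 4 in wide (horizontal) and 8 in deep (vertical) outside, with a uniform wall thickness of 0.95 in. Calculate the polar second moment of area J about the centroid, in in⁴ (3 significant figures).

J ≈ 169 in⁴

Break the section into simple shapes (no overlaps), measuring from the bottom-left corner of the bounding box.
Outer rectangle: 4 × 8, A = 32 in², y = 4 in, Ī = 170.67 in⁴.
Inner void (subtracted): 2.1 × 6.1, A = 12.81 in², y = 4 in, Ī = 39.722 in⁴.
By symmetry the centroid is at mid-height, ȳ = 4 in.
All pieces are centred on the centroidal x-axis, so I = ΣĪ (holes subtracted) = 130.94 in⁴.
Repeating about the centroidal y-axis gives I_y = 37.959 in⁴.
Polar second moment: J = I_x + I_y = 168.9 in⁴.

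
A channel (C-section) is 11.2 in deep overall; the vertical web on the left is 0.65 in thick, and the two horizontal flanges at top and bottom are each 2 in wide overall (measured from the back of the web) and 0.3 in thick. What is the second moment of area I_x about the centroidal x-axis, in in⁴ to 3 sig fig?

Treat the section as a set of non-overlapping primitives; coordinates are from the bounding-box lower-left.
Web: 0.65 × 11.2, A = 7.28 in², y = 5.6 in, Ī = 76.1 in⁴.
Top flange (beyond web): 1.35 × 0.3, A = 0.405 in², y = 11.05 in, Ī = 0.0030375 in⁴.
Bottom flange (beyond web): 1.35 × 0.3, A = 0.405 in², y = 0.15 in, Ī = 0.0030375 in⁴.
By symmetry the centroid is at mid-height, ȳ = 5.6 in.
Transfer each piece to the centroidal x-axis using Ī + A·d² with d = y − 5.6:
  web: d = 0 in → contributes +76.1 in⁴
  top flange (beyond web): d = 5.45 in → contributes +12.033 in⁴
  bottom flange (beyond web): d = -5.45 in → contributes +12.033 in⁴
Total I = 100.17 in⁴.

I_x ≈ 100 in⁴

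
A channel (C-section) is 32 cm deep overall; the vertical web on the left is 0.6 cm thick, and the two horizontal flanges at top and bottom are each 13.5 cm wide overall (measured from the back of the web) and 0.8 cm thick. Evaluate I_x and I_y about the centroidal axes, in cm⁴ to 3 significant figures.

Decompose the section into non-overlapping parts with the origin at the bottom-left of its bounding rectangle.
Web: 0.6 × 32, A = 19.2 cm², y = 16 cm, Ī = 1638.4 cm⁴.
Top flange (beyond web): 12.9 × 0.8, A = 10.32 cm², y = 31.6 cm, Ī = 0.5504 cm⁴.
Bottom flange (beyond web): 12.9 × 0.8, A = 10.32 cm², y = 0.4 cm, Ī = 0.5504 cm⁴.
By symmetry the centroid is at mid-height, ȳ = 16 cm.
Transfer each piece to the centroidal x-axis using Ī + A·d² with d = y − 16:
  web: d = 0 cm → contributes +1638.4 cm⁴
  top flange (beyond web): d = 15.6 cm → contributes +2 512 cm⁴
  bottom flange (beyond web): d = -15.6 cm → contributes +2 512 cm⁴
Total I = 6662.5 cm⁴.
For the y-axis: x̄ = 3.797 cm.
Repeating about the centroidal y-axis gives I_y = 740.01 cm⁴.

I_x ≈ 6660 cm⁴, I_y ≈ 740 cm⁴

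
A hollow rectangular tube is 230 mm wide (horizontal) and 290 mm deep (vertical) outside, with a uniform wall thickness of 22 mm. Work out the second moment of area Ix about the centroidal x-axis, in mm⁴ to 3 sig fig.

Treat the section as a set of non-overlapping primitives; coordinates are from the bounding-box lower-left.
Outer rectangle: 230 × 290, A = 66 700 mm², y = 145 mm, Ī = 467 455 833 mm⁴.
Inner void (subtracted): 186 × 246, A = 45 756 mm², y = 145 mm, Ī = 230 747 508 mm⁴.
By symmetry the centroid is at mid-height, ȳ = 145 mm.
All pieces are centred on the centroidal x-axis, so I = ΣĪ (holes subtracted) = 236 708 325 mm⁴.

Ix ≈ 2.37 × 10⁸ mm⁴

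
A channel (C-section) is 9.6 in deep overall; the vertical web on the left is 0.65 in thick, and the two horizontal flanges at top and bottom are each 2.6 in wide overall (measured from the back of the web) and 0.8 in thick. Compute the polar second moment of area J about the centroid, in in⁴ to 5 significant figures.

J ≈ 113.22 in⁴

Split into non-overlapping primitives; take the origin at the lower-left of the bounding box.
Web: 0.65 × 9.6, A = 6.24 in², y = 4.8 in, Ī = 47.9232 in⁴.
Top flange (beyond web): 1.95 × 0.8, A = 1.56 in², y = 9.2 in, Ī = 0.0832 in⁴.
Bottom flange (beyond web): 1.95 × 0.8, A = 1.56 in², y = 0.4 in, Ī = 0.0832 in⁴.
By symmetry the centroid is at mid-height, ȳ = 4.8 in.
Transfer each piece to the centroidal x-axis using Ī + A·d² with d = y − 4.8:
  web: d = 0 in → contributes +47.9232 in⁴
  top flange (beyond web): d = 4.4 in → contributes +30.2848 in⁴
  bottom flange (beyond web): d = -4.4 in → contributes +30.2848 in⁴
Total I = 108.4928 in⁴.
For the y-axis: x̄ = 0.7583333 in.
Repeating about the centroidal y-axis gives I_y = 4.72355 in⁴.
Polar second moment: J = I_x + I_y = 113.2164 in⁴.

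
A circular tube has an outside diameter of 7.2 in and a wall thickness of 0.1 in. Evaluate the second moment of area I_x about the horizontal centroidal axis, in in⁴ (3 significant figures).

Break the section into simple shapes (no overlaps), measuring from the bottom-left corner of the bounding box.
Outer circle: ⌀7.2, A = 40.715 in², y = 3.6 in, Ī = 131.92 in⁴.
Bore (subtracted): ⌀7, A = 38.485 in², y = 3.6 in, Ī = 117.86 in⁴.
By symmetry the centroid is at mid-height, ȳ = 3.6 in.
All pieces are centred on the horizontal centroidal axis, so I = ΣĪ (holes subtracted) = 14.058 in⁴.

I_x ≈ 14.1 in⁴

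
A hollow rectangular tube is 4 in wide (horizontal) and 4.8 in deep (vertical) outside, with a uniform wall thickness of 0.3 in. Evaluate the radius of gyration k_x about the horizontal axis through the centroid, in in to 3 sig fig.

Break the section into simple shapes (no overlaps), measuring from the bottom-left corner of the bounding box.
Outer rectangle: 4 × 4.8, A = 19.2 in², y = 2.4 in, Ī = 36.864 in⁴.
Inner void (subtracted): 3.4 × 4.2, A = 14.28 in², y = 2.4 in, Ī = 20.992 in⁴.
By symmetry the centroid is at mid-height, ȳ = 2.4 in.
All pieces are centred on the horizontal axis through the centroid, so I = ΣĪ (holes subtracted) = 15.872 in⁴.
Radius of gyration: k = √(I/A) = √(15.872 / 4.92) = 1.7961 in.

k_x ≈ 1.80 in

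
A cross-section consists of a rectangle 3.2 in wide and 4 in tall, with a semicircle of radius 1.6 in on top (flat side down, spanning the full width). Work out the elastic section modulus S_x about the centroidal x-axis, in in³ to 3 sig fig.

Split into non-overlapping primitives; take the origin at the lower-left of the bounding box.
Rectangular body: 3.2 × 4, A = 12.8 in², y = 2 in, Ī = 17.067 in⁴.
Semicircular cap: semicircle r = 1.6, A = 4.0212 in², y = 4.6791 in, Ī = 0.7193 in⁴.
Centroid: ȳ = ΣA·y / ΣA = 2.6404 in.
Transfer each piece to the centroidal x-axis using Ī + A·d² with d = y − 2.6404:
  rectangular body: d = -0.64045 in → contributes +22.317 in⁴
  semicircular cap: d = 2.0386 in → contributes +17.431 in⁴
Total I = 39.748 in⁴.
Extreme fibre distance c = 2.9596 in; S = I/c = 13.43 in³.

S_x ≈ 13.4 in³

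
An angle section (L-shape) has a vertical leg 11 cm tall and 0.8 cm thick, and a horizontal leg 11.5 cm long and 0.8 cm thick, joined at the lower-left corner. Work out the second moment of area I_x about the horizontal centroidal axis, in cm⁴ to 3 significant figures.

Treat the section as a set of non-overlapping primitives; coordinates are from the bounding-box lower-left.
Vertical leg: 0.8 × 11, A = 8.8 cm², y = 5.5 cm, Ī = 88.733 cm⁴.
Horizontal leg (remainder): 10.7 × 0.8, A = 8.56 cm², y = 0.4 cm, Ī = 0.45653 cm⁴.
Centroid: ȳ = ΣA·y / ΣA = 2.9853 cm.
Transfer each piece to the horizontal centroidal axis using Ī + A·d² with d = y − 2.9853:
  vertical leg: d = 2.5147 cm → contributes +144.38 cm⁴
  horizontal leg (remainder): d = -2.5853 cm → contributes +57.668 cm⁴
Total I = 202.05 cm⁴.

I_x ≈ 202 cm⁴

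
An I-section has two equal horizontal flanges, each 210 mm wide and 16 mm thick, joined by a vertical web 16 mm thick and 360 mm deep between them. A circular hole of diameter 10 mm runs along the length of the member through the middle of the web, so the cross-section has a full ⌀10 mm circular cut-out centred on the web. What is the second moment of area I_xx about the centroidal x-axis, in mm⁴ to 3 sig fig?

I_xx ≈ 3.00 × 10⁸ mm⁴

Break the section into simple shapes (no overlaps), measuring from the bottom-left corner of the bounding box.
Bottom flange: 210 × 16, A = 3 360 mm², y = 8 mm, Ī = 71 680 mm⁴.
Web: 16 × 360, A = 5 760 mm², y = 196 mm, Ī = 62 208 000 mm⁴.
Top flange: 210 × 16, A = 3 360 mm², y = 384 mm, Ī = 71 680 mm⁴.
Hole (subtracted): ⌀10, A = 78.54 mm², y = 196 mm, Ī = 490.87 mm⁴.
By symmetry the centroid is at mid-height, ȳ = 196 mm.
Transfer each piece to the centroidal x-axis using Ī + A·d² with d = y − 196:
  bottom flange: d = -188 mm → contributes +118 827 520 mm⁴
  web: d = 0 mm → contributes +62 208 000 mm⁴
  top flange: d = 188 mm → contributes +118 827 520 mm⁴
  hole: d = 0 mm → contributes −490.87 mm⁴
Total I = 299 862 549 mm⁴.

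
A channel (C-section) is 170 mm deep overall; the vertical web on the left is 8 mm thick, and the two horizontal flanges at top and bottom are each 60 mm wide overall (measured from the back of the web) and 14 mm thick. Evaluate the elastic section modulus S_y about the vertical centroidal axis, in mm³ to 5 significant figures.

S_y ≈ 2.3913 × 10⁴ mm³

Treat the section as a set of non-overlapping primitives; coordinates are from the bounding-box lower-left.
Web: 8 × 170, A = 1 360 mm², x = 4 mm, Ī = 7253.333 mm⁴.
Top flange (beyond web): 52 × 14, A = 728 mm², x = 34 mm, Ī = 164042.7 mm⁴.
Bottom flange (beyond web): 52 × 14, A = 728 mm², x = 34 mm, Ī = 164042.7 mm⁴.
Centroid: x̄ = ΣA·x / ΣA = 19.51136 mm.
Transfer each piece to the vertical centroidal axis using Ī + A·d² with d = x − 19.51136:
  web: d = -15.51136 mm → contributes +334472.6 mm⁴
  top flange (beyond web): d = 14.48864 mm → contributes +316864.9 mm⁴
  bottom flange (beyond web): d = 14.48864 mm → contributes +316864.9 mm⁴
Total I = 968202.3 mm⁴.
Extreme fibre distance c = 40.48864 mm; S = I/c = 23912.94 mm³.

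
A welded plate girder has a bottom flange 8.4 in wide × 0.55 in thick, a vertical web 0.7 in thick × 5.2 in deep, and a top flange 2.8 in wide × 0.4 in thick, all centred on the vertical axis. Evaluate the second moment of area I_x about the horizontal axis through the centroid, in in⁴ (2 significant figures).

I_x ≈ 44 in⁴

Split into non-overlapping primitives; take the origin at the lower-left of the bounding box.
Bottom plate: 8.4 × 0.55, A = 4.62 in², y = 0.275 in, Ī = 0.1165 in⁴.
Web plate: 0.7 × 5.2, A = 3.64 in², y = 3.15 in, Ī = 8.202 in⁴.
Top plate: 2.8 × 0.4, A = 1.12 in², y = 5.95 in, Ī = 0.01493 in⁴.
Centroid: ȳ = ΣA·y / ΣA = 2.068 in.
Transfer each piece to the horizontal axis through the centroid using Ī + A·d² with d = y − 2.068:
  bottom plate: d = -1.793 in → contributes +14.97 in⁴
  web plate: d = 1.082 in → contributes +12.46 in⁴
  top plate: d = 3.882 in → contributes +16.89 in⁴
Total I = 44.33 in⁴.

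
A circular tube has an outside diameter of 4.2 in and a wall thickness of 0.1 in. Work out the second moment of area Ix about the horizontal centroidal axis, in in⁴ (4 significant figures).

Decompose the section into non-overlapping parts with the origin at the bottom-left of its bounding rectangle.
Outer circle: ⌀4.2, A = 13.8544 in², y = 2.1 in, Ī = 15.2745 in⁴.
Bore (subtracted): ⌀4, A = 12.5664 in², y = 2.1 in, Ī = 12.5664 in⁴.
By symmetry the centroid is at mid-height, ȳ = 2.1 in.
All pieces are centred on the horizontal centroidal axis, so I = ΣĪ (holes subtracted) = 2.70813 in⁴.

Ix ≈ 2.708 in⁴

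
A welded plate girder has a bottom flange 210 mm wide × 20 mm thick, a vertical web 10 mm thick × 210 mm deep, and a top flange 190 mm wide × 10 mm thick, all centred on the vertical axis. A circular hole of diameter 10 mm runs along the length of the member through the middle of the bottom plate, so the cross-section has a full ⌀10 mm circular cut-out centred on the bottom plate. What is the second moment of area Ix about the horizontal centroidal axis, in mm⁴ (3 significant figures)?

Break the section into simple shapes (no overlaps), measuring from the bottom-left corner of the bounding box.
Bottom plate: 210 × 20, A = 4 200 mm², y = 10 mm, Ī = 140 000 mm⁴.
Web plate: 10 × 210, A = 2 100 mm², y = 125 mm, Ī = 7 717 500 mm⁴.
Top plate: 190 × 10, A = 1 900 mm², y = 235 mm, Ī = 15 833 mm⁴.
Hole (subtracted): ⌀10, A = 78.54 mm², y = 10 mm, Ī = 490.87 mm⁴.
Centroid: ȳ = ΣA·y / ΣA = 92.374 mm.
Transfer each piece to the horizontal centroidal axis using Ī + A·d² with d = y − 92.374:
  bottom plate: d = -82.374 mm → contributes +28 639 241 mm⁴
  web plate: d = 32.626 mm → contributes +9 952 809 mm⁴
  top plate: d = 142.63 mm → contributes +38 665 778 mm⁴
  hole: d = -82.374 mm → contributes −533 425 mm⁴
Total I = 76 724 403 mm⁴.

Ix ≈ 7.67 × 10⁷ mm⁴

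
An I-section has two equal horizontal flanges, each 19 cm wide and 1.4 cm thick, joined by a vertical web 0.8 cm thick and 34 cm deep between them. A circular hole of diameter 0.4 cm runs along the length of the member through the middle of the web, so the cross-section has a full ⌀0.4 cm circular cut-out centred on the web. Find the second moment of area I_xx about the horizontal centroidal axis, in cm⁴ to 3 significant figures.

Decompose the section into non-overlapping parts with the origin at the bottom-left of its bounding rectangle.
Bottom flange: 19 × 1.4, A = 26.6 cm², y = 0.7 cm, Ī = 4.3447 cm⁴.
Web: 0.8 × 34, A = 27.2 cm², y = 18.4 cm, Ī = 2620.3 cm⁴.
Top flange: 19 × 1.4, A = 26.6 cm², y = 36.1 cm, Ī = 4.3447 cm⁴.
Hole (subtracted): ⌀0.4, A = 0.12566 cm², y = 18.4 cm, Ī = 0.0012566 cm⁴.
By symmetry the centroid is at mid-height, ȳ = 18.4 cm.
Transfer each piece to the horizontal centroidal axis using Ī + A·d² with d = y − 18.4:
  bottom flange: d = -17.7 cm → contributes +8337.9 cm⁴
  web: d = 0 cm → contributes +2620.3 cm⁴
  top flange: d = 17.7 cm → contributes +8337.9 cm⁴
  hole: d = 0 cm → contributes −0.0012566 cm⁴
Total I = 19 296 cm⁴.

I_xx ≈ 1.93 × 10⁴ cm⁴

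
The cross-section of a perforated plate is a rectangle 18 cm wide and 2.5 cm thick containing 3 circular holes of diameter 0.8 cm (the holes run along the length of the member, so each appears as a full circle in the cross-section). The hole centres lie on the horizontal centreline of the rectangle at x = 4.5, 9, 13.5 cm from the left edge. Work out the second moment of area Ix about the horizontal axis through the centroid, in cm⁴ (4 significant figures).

Split into non-overlapping primitives; take the origin at the lower-left of the bounding box.
Plate: 18 × 2.5, A = 45 cm², y = 1.25 cm, Ī = 23.4375 cm⁴.
Hole 1 (subtracted): ⌀0.8, A = 0.502655 cm², y = 1.25 cm, Ī = 0.0201062 cm⁴.
Hole 2 (subtracted): ⌀0.8, A = 0.502655 cm², y = 1.25 cm, Ī = 0.0201062 cm⁴.
Hole 3 (subtracted): ⌀0.8, A = 0.502655 cm², y = 1.25 cm, Ī = 0.0201062 cm⁴.
By symmetry the centroid is at mid-height, ȳ = 1.25 cm.
All pieces are centred on the horizontal axis through the centroid, so I = ΣĪ (holes subtracted) = 23.3772 cm⁴.

Ix ≈ 23.38 cm⁴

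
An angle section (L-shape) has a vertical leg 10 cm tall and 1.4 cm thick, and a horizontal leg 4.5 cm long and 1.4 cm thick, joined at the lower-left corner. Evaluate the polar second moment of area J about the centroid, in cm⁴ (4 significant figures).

J ≈ 201.2 cm⁴

Split into non-overlapping primitives; take the origin at the lower-left of the bounding box.
Vertical leg: 1.4 × 10, A = 14 cm², y = 5 cm, Ī = 116.667 cm⁴.
Horizontal leg (remainder): 3.1 × 1.4, A = 4.34 cm², y = 0.7 cm, Ī = 0.708867 cm⁴.
Centroid: ȳ = ΣA·y / ΣA = 3.98244 cm.
Transfer each piece to the centroidal x-axis using Ī + A·d² with d = y − 3.98244:
  vertical leg: d = 1.01756 cm → contributes +131.163 cm⁴
  horizontal leg (remainder): d = -3.28244 cm → contributes +47.4699 cm⁴
Total I = 178.632 cm⁴.
For the y-axis: x̄ = 1.23244 cm.
Repeating about the centroidal y-axis gives I_y = 22.5342 cm⁴.
Polar second moment: J = I_x + I_y = 201.167 cm⁴.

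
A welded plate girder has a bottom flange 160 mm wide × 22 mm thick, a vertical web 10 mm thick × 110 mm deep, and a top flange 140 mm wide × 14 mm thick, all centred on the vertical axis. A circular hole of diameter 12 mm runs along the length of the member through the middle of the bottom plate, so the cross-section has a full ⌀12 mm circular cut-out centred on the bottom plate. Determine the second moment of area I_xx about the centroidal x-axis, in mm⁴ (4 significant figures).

Break the section into simple shapes (no overlaps), measuring from the bottom-left corner of the bounding box.
Bottom plate: 160 × 22, A = 3 520 mm², y = 11 mm, Ī = 141 973 mm⁴.
Web plate: 10 × 110, A = 1 100 mm², y = 77 mm, Ī = 1 109 167 mm⁴.
Top plate: 140 × 14, A = 1 960 mm², y = 139 mm, Ī = 32013.3 mm⁴.
Hole (subtracted): ⌀12, A = 113.097 mm², y = 11 mm, Ī = 1017.88 mm⁴.
Centroid: ȳ = ΣA·y / ΣA = 61.0209 mm.
Transfer each piece to the centroidal x-axis using Ī + A·d² with d = y − 61.0209:
  bottom plate: d = -50.0209 mm → contributes +8 949 316 mm⁴
  web plate: d = 15.9791 mm → contributes +1 390 033 mm⁴
  top plate: d = 77.9791 mm → contributes +11 950 278 mm⁴
  hole: d = -50.0209 mm → contributes −283 997 mm⁴
Total I = 22 005 629 mm⁴.

I_xx ≈ 2.201 × 10⁷ mm⁴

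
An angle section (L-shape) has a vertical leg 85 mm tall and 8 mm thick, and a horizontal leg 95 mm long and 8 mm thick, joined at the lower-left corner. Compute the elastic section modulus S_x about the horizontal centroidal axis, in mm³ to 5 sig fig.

S_x ≈ 1.4893 × 10⁴ mm³

Decompose the section into non-overlapping parts with the origin at the bottom-left of its bounding rectangle.
Vertical leg: 8 × 85, A = 680 mm², y = 42.5 mm, Ī = 409416.7 mm⁴.
Horizontal leg (remainder): 87 × 8, A = 696 mm², y = 4 mm, Ī = 3 712 mm⁴.
Centroid: ȳ = ΣA·y / ΣA = 23.02616 mm.
Transfer each piece to the horizontal centroidal axis using Ī + A·d² with d = y − 23.02616:
  vertical leg: d = 19.47384 mm → contributes +667293.3 mm⁴
  horizontal leg (remainder): d = -19.02616 mm → contributes +255660.4 mm⁴
Total I = 922953.7 mm⁴.
Extreme fibre distance c = 61.97384 mm; S = I/c = 14892.63 mm³.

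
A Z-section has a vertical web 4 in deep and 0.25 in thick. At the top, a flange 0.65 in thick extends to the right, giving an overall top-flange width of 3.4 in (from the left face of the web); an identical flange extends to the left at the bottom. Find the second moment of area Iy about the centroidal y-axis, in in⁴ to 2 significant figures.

Split into non-overlapping primitives; take the origin at the lower-left of the bounding box.
Web: 0.25 × 4, A = 1 in², x = 3.275 in, Ī = 0.005208 in⁴.
Top flange (beyond web): 3.15 × 0.65, A = 2.048 in², x = 4.975 in, Ī = 1.693 in⁴.
Bottom flange (beyond web): 3.15 × 0.65, A = 2.048 in², x = 1.575 in, Ī = 1.693 in⁴.
Centroid: x̄ = ΣA·x / ΣA = 3.275 in.
Transfer each piece to the centroidal y-axis using Ī + A·d² with d = x − 3.275:
  web: d = 0 in → contributes +0.005208 in⁴
  top flange (beyond web): d = 1.7 in → contributes +7.61 in⁴
  bottom flange (beyond web): d = -1.7 in → contributes +7.61 in⁴
Total I = 15.23 in⁴.

Iy ≈ 15 in⁴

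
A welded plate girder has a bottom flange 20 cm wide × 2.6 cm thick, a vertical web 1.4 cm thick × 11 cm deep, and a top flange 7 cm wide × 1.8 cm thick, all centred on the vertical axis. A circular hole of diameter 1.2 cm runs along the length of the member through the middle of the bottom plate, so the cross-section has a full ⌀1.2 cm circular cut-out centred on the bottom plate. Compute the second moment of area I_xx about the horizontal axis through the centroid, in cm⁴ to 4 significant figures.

Decompose the section into non-overlapping parts with the origin at the bottom-left of its bounding rectangle.
Bottom plate: 20 × 2.6, A = 52 cm², y = 1.3 cm, Ī = 29.2933 cm⁴.
Web plate: 1.4 × 11, A = 15.4 cm², y = 8.1 cm, Ī = 155.283 cm⁴.
Top plate: 7 × 1.8, A = 12.6 cm², y = 14.5 cm, Ī = 3.402 cm⁴.
Hole (subtracted): ⌀1.2, A = 1.13097 cm², y = 1.3 cm, Ī = 0.101788 cm⁴.
Centroid: ȳ = ΣA·y / ΣA = 4.73658 cm.
Transfer each piece to the horizontal axis through the centroid using Ī + A·d² with d = y − 4.73658:
  bottom plate: d = -3.43658 cm → contributes +643.419 cm⁴
  web plate: d = 3.36342 cm → contributes +329.497 cm⁴
  top plate: d = 9.76342 cm → contributes +1204.49 cm⁴
  hole: d = -3.43658 cm → contributes −13.4587 cm⁴
Total I = 2163.95 cm⁴.

I_xx ≈ 2164 cm⁴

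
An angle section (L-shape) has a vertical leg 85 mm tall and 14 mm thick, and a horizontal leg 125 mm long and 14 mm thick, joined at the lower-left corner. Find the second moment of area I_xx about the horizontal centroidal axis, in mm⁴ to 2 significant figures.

I_xx ≈ 1.6 × 10⁶ mm⁴

Break the section into simple shapes (no overlaps), measuring from the bottom-left corner of the bounding box.
Vertical leg: 14 × 85, A = 1 190 mm², y = 42.5 mm, Ī = 716 479 mm⁴.
Horizontal leg (remainder): 111 × 14, A = 1 554 mm², y = 7 mm, Ī = 25 382 mm⁴.
Centroid: ȳ = ΣA·y / ΣA = 22.4 mm.
Transfer each piece to the horizontal centroidal axis using Ī + A·d² with d = y − 22.4:
  vertical leg: d = 20.1 mm → contributes +1 197 471 mm⁴
  horizontal leg (remainder): d = -15.4 mm → contributes +393 709 mm⁴
Total I = 1 591 180 mm⁴.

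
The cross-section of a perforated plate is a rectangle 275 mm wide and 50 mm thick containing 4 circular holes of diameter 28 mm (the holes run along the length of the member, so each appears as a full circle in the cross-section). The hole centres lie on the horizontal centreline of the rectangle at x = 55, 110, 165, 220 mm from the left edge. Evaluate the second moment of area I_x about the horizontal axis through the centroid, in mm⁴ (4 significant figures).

Decompose the section into non-overlapping parts with the origin at the bottom-left of its bounding rectangle.
Plate: 275 × 50, A = 13 750 mm², y = 25 mm, Ī = 2 864 583 mm⁴.
Hole 1 (subtracted): ⌀28, A = 615.752 mm², y = 25 mm, Ī = 30171.9 mm⁴.
Hole 2 (subtracted): ⌀28, A = 615.752 mm², y = 25 mm, Ī = 30171.9 mm⁴.
Hole 3 (subtracted): ⌀28, A = 615.752 mm², y = 25 mm, Ī = 30171.9 mm⁴.
Hole 4 (subtracted): ⌀28, A = 615.752 mm², y = 25 mm, Ī = 30171.9 mm⁴.
By symmetry the centroid is at mid-height, ȳ = 25 mm.
All pieces are centred on the horizontal axis through the centroid, so I = ΣĪ (holes subtracted) = 2 743 896 mm⁴.

I_x ≈ 2.744 × 10⁶ mm⁴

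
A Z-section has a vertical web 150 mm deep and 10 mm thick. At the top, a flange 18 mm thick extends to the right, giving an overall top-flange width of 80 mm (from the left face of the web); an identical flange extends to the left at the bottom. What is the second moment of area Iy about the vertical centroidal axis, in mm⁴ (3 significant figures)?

Break the section into simple shapes (no overlaps), measuring from the bottom-left corner of the bounding box.
Web: 10 × 150, A = 1 500 mm², x = 75 mm, Ī = 12 500 mm⁴.
Top flange (beyond web): 70 × 18, A = 1 260 mm², x = 115 mm, Ī = 514 500 mm⁴.
Bottom flange (beyond web): 70 × 18, A = 1 260 mm², x = 35 mm, Ī = 514 500 mm⁴.
Centroid: x̄ = ΣA·x / ΣA = 75 mm.
Transfer each piece to the vertical centroidal axis using Ī + A·d² with d = x − 75:
  web: d = 0 mm → contributes +12 500 mm⁴
  top flange (beyond web): d = 40 mm → contributes +2 530 500 mm⁴
  bottom flange (beyond web): d = -40 mm → contributes +2 530 500 mm⁴
Total I = 5 073 500 mm⁴.

Iy ≈ 5.07 × 10⁶ mm⁴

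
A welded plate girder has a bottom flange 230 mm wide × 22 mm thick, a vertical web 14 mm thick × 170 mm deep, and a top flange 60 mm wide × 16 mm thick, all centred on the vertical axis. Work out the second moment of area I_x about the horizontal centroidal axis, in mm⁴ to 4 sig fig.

I_x ≈ 4.218 × 10⁷ mm⁴

Decompose the section into non-overlapping parts with the origin at the bottom-left of its bounding rectangle.
Bottom plate: 230 × 22, A = 5 060 mm², y = 11 mm, Ī = 204 087 mm⁴.
Web plate: 14 × 170, A = 2 380 mm², y = 107 mm, Ī = 5 731 833 mm⁴.
Top plate: 60 × 16, A = 960 mm², y = 200 mm, Ī = 20 480 mm⁴.
Centroid: ȳ = ΣA·y / ΣA = 59.8 mm.
Transfer each piece to the horizontal centroidal axis using Ī + A·d² with d = y − 59.8:
  bottom plate: d = -48.8 mm → contributes +12 254 173 mm⁴
  web plate: d = 47.2 mm → contributes +11 034 093 mm⁴
  top plate: d = 140.2 mm → contributes +18 890 278 mm⁴
Total I = 42 178 544 mm⁴.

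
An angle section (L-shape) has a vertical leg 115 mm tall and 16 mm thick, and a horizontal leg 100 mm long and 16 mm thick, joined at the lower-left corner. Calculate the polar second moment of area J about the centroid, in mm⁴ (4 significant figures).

J ≈ 6.731 × 10⁶ mm⁴

Treat the section as a set of non-overlapping primitives; coordinates are from the bounding-box lower-left.
Vertical leg: 16 × 115, A = 1 840 mm², y = 57.5 mm, Ī = 2 027 833 mm⁴.
Horizontal leg (remainder): 84 × 16, A = 1 344 mm², y = 8 mm, Ī = 28 672 mm⁴.
Centroid: ȳ = ΣA·y / ΣA = 36.6055 mm.
Transfer each piece to the centroidal x-axis using Ī + A·d² with d = y − 36.6055:
  vertical leg: d = 20.8945 mm → contributes +2 831 139 mm⁴
  horizontal leg (remainder): d = -28.6055 mm → contributes +1 128 435 mm⁴
Total I = 3 959 574 mm⁴.
For the y-axis: x̄ = 29.1055 mm.
Repeating about the centroidal y-axis gives I_y = 2 771 234 mm⁴.
Polar second moment: J = I_x + I_y = 6 730 808 mm⁴.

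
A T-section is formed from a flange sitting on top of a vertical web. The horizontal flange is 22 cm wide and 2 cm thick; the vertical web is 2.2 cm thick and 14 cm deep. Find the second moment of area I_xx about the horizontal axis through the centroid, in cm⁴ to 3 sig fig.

Decompose the section into non-overlapping parts with the origin at the bottom-left of its bounding rectangle.
Flange: 22 × 2, A = 44 cm², y = 15 cm, Ī = 14.667 cm⁴.
Web: 2.2 × 14, A = 30.8 cm², y = 7 cm, Ī = 503.07 cm⁴.
Centroid: ȳ = ΣA·y / ΣA = 11.706 cm.
Transfer each piece to the horizontal axis through the centroid using Ī + A·d² with d = y − 11.706:
  flange: d = 3.2941 cm → contributes +492.12 cm⁴
  web: d = -4.7059 cm → contributes +1185.1 cm⁴
Total I = 1677.3 cm⁴.

I_xx ≈ 1680 cm⁴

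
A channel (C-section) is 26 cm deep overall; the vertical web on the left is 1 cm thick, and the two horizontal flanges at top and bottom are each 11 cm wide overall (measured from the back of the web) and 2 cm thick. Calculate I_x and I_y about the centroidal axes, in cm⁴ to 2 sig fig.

Break the section into simple shapes (no overlaps), measuring from the bottom-left corner of the bounding box.
Web: 1 × 26, A = 26 cm², y = 13 cm, Ī = 1 465 cm⁴.
Top flange (beyond web): 10 × 2, A = 20 cm², y = 25 cm, Ī = 6.667 cm⁴.
Bottom flange (beyond web): 10 × 2, A = 20 cm², y = 1 cm, Ī = 6.667 cm⁴.
By symmetry the centroid is at mid-height, ȳ = 13 cm.
Transfer each piece to the centroidal x-axis using Ī + A·d² with d = y − 13:
  web: d = 0 cm → contributes +1 465 cm⁴
  top flange (beyond web): d = 12 cm → contributes +2 887 cm⁴
  bottom flange (beyond web): d = -12 cm → contributes +2 887 cm⁴
Total I = 7 238 cm⁴.
For the y-axis: x̄ = 3.833 cm.
Repeating about the centroidal y-axis gives I_y = 812.2 cm⁴.

I_x ≈ 7200 cm⁴, I_y ≈ 810 cm⁴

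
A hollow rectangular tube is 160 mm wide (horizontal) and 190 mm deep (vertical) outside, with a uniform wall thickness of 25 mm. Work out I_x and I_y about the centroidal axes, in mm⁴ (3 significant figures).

I_x ≈ 6.63 × 10⁷ mm⁴, I_y ≈ 4.93 × 10⁷ mm⁴

Decompose the section into non-overlapping parts with the origin at the bottom-left of its bounding rectangle.
Outer rectangle: 160 × 190, A = 30 400 mm², y = 95 mm, Ī = 91 453 333 mm⁴.
Inner void (subtracted): 110 × 140, A = 15 400 mm², y = 95 mm, Ī = 25 153 333 mm⁴.
By symmetry the centroid is at mid-height, ȳ = 95 mm.
All pieces are centred on the centroidal x-axis, so I = ΣĪ (holes subtracted) = 66 300 000 mm⁴.
Repeating about the centroidal y-axis gives I_y = 49 325 000 mm⁴.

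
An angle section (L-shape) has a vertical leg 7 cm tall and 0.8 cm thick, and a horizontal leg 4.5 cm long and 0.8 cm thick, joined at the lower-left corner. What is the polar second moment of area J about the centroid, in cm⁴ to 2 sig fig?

Split into non-overlapping primitives; take the origin at the lower-left of the bounding box.
Vertical leg: 0.8 × 7, A = 5.6 cm², y = 3.5 cm, Ī = 22.87 cm⁴.
Horizontal leg (remainder): 3.7 × 0.8, A = 2.96 cm², y = 0.4 cm, Ī = 0.1579 cm⁴.
Centroid: ȳ = ΣA·y / ΣA = 2.428 cm.
Transfer each piece to the centroidal x-axis using Ī + A·d² with d = y − 2.428:
  vertical leg: d = 1.072 cm → contributes +29.3 cm⁴
  horizontal leg (remainder): d = -2.028 cm → contributes +12.33 cm⁴
Total I = 41.63 cm⁴.
For the y-axis: x̄ = 1.178 cm.
Repeating about the centroidal y-axis gives I_y = 13.48 cm⁴.
Polar second moment: J = I_x + I_y = 55.11 cm⁴.

J ≈ 55 cm⁴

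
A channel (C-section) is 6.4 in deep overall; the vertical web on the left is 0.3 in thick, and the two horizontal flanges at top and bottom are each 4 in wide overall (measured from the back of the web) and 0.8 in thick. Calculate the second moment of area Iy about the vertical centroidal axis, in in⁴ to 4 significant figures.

Iy ≈ 12.57 in⁴

Split into non-overlapping primitives; take the origin at the lower-left of the bounding box.
Web: 0.3 × 6.4, A = 1.92 in², x = 0.15 in, Ī = 0.0144 in⁴.
Top flange (beyond web): 3.7 × 0.8, A = 2.96 in², x = 2.15 in, Ī = 3.37687 in⁴.
Bottom flange (beyond web): 3.7 × 0.8, A = 2.96 in², x = 2.15 in, Ī = 3.37687 in⁴.
Centroid: x̄ = ΣA·x / ΣA = 1.6602 in.
Transfer each piece to the vertical centroidal axis using Ī + A·d² with d = x − 1.6602:
  web: d = -1.5102 in → contributes +4.39338 in⁴
  top flange (beyond web): d = 0.489796 in → contributes +4.08697 in⁴
  bottom flange (beyond web): d = 0.489796 in → contributes +4.08697 in⁴
Total I = 12.5673 in⁴.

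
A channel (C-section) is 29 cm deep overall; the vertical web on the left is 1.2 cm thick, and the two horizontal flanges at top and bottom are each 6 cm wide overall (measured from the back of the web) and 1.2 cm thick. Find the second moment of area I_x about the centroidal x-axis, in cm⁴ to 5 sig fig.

I_x ≈ 4666.1 cm⁴

Treat the section as a set of non-overlapping primitives; coordinates are from the bounding-box lower-left.
Web: 1.2 × 29, A = 34.8 cm², y = 14.5 cm, Ī = 2438.9 cm⁴.
Top flange (beyond web): 4.8 × 1.2, A = 5.76 cm², y = 28.4 cm, Ī = 0.6912 cm⁴.
Bottom flange (beyond web): 4.8 × 1.2, A = 5.76 cm², y = 0.6 cm, Ī = 0.6912 cm⁴.
By symmetry the centroid is at mid-height, ȳ = 14.5 cm.
Transfer each piece to the centroidal x-axis using Ī + A·d² with d = y − 14.5:
  web: d = 0 cm → contributes +2438.9 cm⁴
  top flange (beyond web): d = 13.9 cm → contributes +1113.581 cm⁴
  bottom flange (beyond web): d = -13.9 cm → contributes +1113.581 cm⁴
Total I = 4666.062 cm⁴.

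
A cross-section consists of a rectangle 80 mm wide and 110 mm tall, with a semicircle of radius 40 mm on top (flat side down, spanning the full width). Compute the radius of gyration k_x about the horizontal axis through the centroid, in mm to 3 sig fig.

Break the section into simple shapes (no overlaps), measuring from the bottom-left corner of the bounding box.
Rectangular body: 80 × 110, A = 8 800 mm², y = 55 mm, Ī = 8 873 333 mm⁴.
Semicircular cap: semicircle r = 40, A = 2513.3 mm², y = 126.98 mm, Ī = 280 978 mm⁴.
Centroid: ȳ = ΣA·y / ΣA = 70.99 mm.
Transfer each piece to the horizontal axis through the centroid using Ī + A·d² with d = y − 70.99:
  rectangular body: d = -15.99 mm → contributes +11 123 256 mm⁴
  semicircular cap: d = 55.987 mm → contributes +8 158 876 mm⁴
Total I = 19 282 132 mm⁴.
Radius of gyration: k = √(I/A) = √(19 282 132 / 11 313) = 41.284 mm.

k_x ≈ 41.3 mm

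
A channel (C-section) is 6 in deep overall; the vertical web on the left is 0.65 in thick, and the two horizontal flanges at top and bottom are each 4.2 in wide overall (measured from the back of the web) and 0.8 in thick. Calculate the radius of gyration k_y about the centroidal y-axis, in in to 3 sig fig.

Break the section into simple shapes (no overlaps), measuring from the bottom-left corner of the bounding box.
Web: 0.65 × 6, A = 3.9 in², x = 0.325 in, Ī = 0.13731 in⁴.
Top flange (beyond web): 3.55 × 0.8, A = 2.84 in², x = 2.425 in, Ī = 2.9826 in⁴.
Bottom flange (beyond web): 3.55 × 0.8, A = 2.84 in², x = 2.425 in, Ī = 2.9826 in⁴.
Centroid: x̄ = ΣA·x / ΣA = 1.5701 in.
Transfer each piece to the centroidal y-axis using Ī + A·d² with d = x − 1.5701:
  web: d = -1.2451 in → contributes +6.1833 in⁴
  top flange (beyond web): d = 0.85491 in → contributes +5.0582 in⁴
  bottom flange (beyond web): d = 0.85491 in → contributes +5.0582 in⁴
Total I = 16.3 in⁴.
Radius of gyration: k = √(I/A) = √(16.3 / 9.58) = 1.3044 in.

k_y ≈ 1.30 in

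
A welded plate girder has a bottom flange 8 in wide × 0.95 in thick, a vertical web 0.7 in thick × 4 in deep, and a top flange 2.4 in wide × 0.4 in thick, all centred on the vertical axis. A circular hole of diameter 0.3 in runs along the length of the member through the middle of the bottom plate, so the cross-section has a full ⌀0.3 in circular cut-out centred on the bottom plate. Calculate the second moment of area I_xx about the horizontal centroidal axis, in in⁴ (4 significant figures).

I_xx ≈ 30.90 in⁴

Treat the section as a set of non-overlapping primitives; coordinates are from the bounding-box lower-left.
Bottom plate: 8 × 0.95, A = 7.6 in², y = 0.475 in, Ī = 0.571583 in⁴.
Web plate: 0.7 × 4, A = 2.8 in², y = 2.95 in, Ī = 3.73333 in⁴.
Top plate: 2.4 × 0.4, A = 0.96 in², y = 5.15 in, Ī = 0.0128 in⁴.
Hole (subtracted): ⌀0.3, A = 0.0706858 in², y = 0.475 in, Ī = 0.000397608 in⁴.
Centroid: ȳ = ΣA·y / ΣA = 1.4864 in.
Transfer each piece to the horizontal centroidal axis using Ī + A·d² with d = y − 1.4864:
  bottom plate: d = -1.0114 in → contributes +8.34583 in⁴
  web plate: d = 1.4636 in → contributes +9.73129 in⁴
  top plate: d = 3.6636 in → contributes +12.8979 in⁴
  hole: d = -1.0114 in → contributes −0.0727041 in⁴
Total I = 30.9023 in⁴.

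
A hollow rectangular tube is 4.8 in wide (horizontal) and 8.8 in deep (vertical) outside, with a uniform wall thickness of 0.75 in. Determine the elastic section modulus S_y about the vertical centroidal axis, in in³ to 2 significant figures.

Split into non-overlapping primitives; take the origin at the lower-left of the bounding box.
Outer rectangle: 4.8 × 8.8, A = 42.24 in², x = 2.4 in, Ī = 81.1 in⁴.
Inner void (subtracted): 3.3 × 7.3, A = 24.09 in², x = 2.4 in, Ī = 21.86 in⁴.
By symmetry the centroid is at mid-width, x̄ = 2.4 in.
All pieces are centred on the vertical centroidal axis, so I = ΣĪ (holes subtracted) = 59.24 in⁴.
Extreme fibre distance c = 2.4 in; S = I/c = 24.68 in³.

S_y ≈ 25 in³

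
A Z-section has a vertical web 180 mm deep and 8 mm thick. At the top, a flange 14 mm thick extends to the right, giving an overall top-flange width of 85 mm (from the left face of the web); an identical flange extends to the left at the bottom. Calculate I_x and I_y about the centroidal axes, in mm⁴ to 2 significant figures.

I_x ≈ 1.9 × 10⁷ mm⁴, I_y ≈ 5.0 × 10⁶ mm⁴

Treat the section as a set of non-overlapping primitives; coordinates are from the bounding-box lower-left.
Web: 8 × 180, A = 1 440 mm², y = 90 mm, Ī = 3 888 000 mm⁴.
Top flange (beyond web): 77 × 14, A = 1 078 mm², y = 173 mm, Ī = 17 607 mm⁴.
Bottom flange (beyond web): 77 × 14, A = 1 078 mm², y = 7 mm, Ī = 17 607 mm⁴.
Centroid: ȳ = ΣA·y / ΣA = 90 mm.
Transfer each piece to the centroidal x-axis using Ī + A·d² with d = y − 90:
  web: d = 0 mm → contributes +3 888 000 mm⁴
  top flange (beyond web): d = 83 mm → contributes +7 443 949 mm⁴
  bottom flange (beyond web): d = -83 mm → contributes +7 443 949 mm⁴
Total I = 18 775 899 mm⁴.
For the y-axis: x̄ = 81 mm.
Repeating about the centroidal y-axis gives I_y = 4 967 199 mm⁴.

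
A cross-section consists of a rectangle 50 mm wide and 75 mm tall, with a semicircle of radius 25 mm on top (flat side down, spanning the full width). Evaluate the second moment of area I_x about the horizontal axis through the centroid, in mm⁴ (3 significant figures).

I_x ≈ 3.60 × 10⁶ mm⁴

Decompose the section into non-overlapping parts with the origin at the bottom-left of its bounding rectangle.
Rectangular body: 50 × 75, A = 3 750 mm², y = 37.5 mm, Ī = 1 757 813 mm⁴.
Semicircular cap: semicircle r = 25, A = 981.75 mm², y = 85.61 mm, Ī = 42 874 mm⁴.
Centroid: ȳ = ΣA·y / ΣA = 47.482 mm.
Transfer each piece to the horizontal axis through the centroid using Ī + A·d² with d = y − 47.482:
  rectangular body: d = -9.982 mm → contributes +2 131 462 mm⁴
  semicircular cap: d = 38.128 mm → contributes +1 470 110 mm⁴
Total I = 3 601 572 mm⁴.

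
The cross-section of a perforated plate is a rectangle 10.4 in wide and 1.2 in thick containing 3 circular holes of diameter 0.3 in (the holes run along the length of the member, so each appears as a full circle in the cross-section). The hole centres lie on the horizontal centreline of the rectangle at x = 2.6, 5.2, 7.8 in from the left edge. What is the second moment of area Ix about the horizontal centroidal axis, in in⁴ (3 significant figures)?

Treat the section as a set of non-overlapping primitives; coordinates are from the bounding-box lower-left.
Plate: 10.4 × 1.2, A = 12.48 in², y = 0.6 in, Ī = 1.4976 in⁴.
Hole 1 (subtracted): ⌀0.3, A = 0.070686 in², y = 0.6 in, Ī = 0.00039761 in⁴.
Hole 2 (subtracted): ⌀0.3, A = 0.070686 in², y = 0.6 in, Ī = 0.00039761 in⁴.
Hole 3 (subtracted): ⌀0.3, A = 0.070686 in², y = 0.6 in, Ī = 0.00039761 in⁴.
By symmetry the centroid is at mid-height, ȳ = 0.6 in.
All pieces are centred on the horizontal centroidal axis, so I = ΣĪ (holes subtracted) = 1.4964 in⁴.

Ix ≈ 1.50 in⁴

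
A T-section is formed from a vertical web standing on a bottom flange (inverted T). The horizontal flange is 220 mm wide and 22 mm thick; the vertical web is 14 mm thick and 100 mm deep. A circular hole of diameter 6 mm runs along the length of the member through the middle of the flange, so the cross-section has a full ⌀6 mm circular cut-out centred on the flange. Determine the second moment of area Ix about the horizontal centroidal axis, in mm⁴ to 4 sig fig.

Ix ≈ 5.397 × 10⁶ mm⁴

Decompose the section into non-overlapping parts with the origin at the bottom-left of its bounding rectangle.
Flange: 220 × 22, A = 4 840 mm², y = 11 mm, Ī = 195 213 mm⁴.
Web: 14 × 100, A = 1 400 mm², y = 72 mm, Ī = 1 166 667 mm⁴.
Hole (subtracted): ⌀6, A = 28.2743 mm², y = 11 mm, Ī = 63.6173 mm⁴.
Centroid: ȳ = ΣA·y / ΣA = 24.7482 mm.
Transfer each piece to the horizontal centroidal axis using Ī + A·d² with d = y − 24.7482:
  flange: d = -13.7482 mm → contributes +1 110 035 mm⁴
  web: d = 47.2518 mm → contributes +4 292 493 mm⁴
  hole: d = -13.7482 mm → contributes −5407.83 mm⁴
Total I = 5 397 121 mm⁴.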